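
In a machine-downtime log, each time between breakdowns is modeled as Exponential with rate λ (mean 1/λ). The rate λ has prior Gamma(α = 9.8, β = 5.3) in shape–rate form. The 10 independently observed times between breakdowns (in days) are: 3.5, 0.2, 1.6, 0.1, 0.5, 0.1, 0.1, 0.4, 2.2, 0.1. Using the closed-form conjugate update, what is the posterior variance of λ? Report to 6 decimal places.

With a Gamma(shape α, rate β) prior on the exponential rate λ, the posterior after n observations with total T = Σxᵢ is Gamma(α+n, β+T).
Sum of observations T = 8.8 days; n = 10.
Posterior: Gamma(9.8+10, 5.3+8.8) = Gamma(19.8, 14.1).
Var = α/β² = 0.099593.

0.099593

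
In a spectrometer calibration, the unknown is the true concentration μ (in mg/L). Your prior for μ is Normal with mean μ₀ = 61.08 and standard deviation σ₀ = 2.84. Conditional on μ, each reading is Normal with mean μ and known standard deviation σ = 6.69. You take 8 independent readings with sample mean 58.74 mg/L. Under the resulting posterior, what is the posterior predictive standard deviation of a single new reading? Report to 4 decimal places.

For Normal data with known variance σ², a Normal(μ₀, σ₀²) prior on μ is conjugate. Posterior precision = 1/σ₀² + n/σ²; posterior mean is the precision-weighted average of μ₀ and x̄.
σ₀² = 2.84² = 8.0656, σ² = 6.69² = 44.7561; σ² + n·σ₀² = 44.7561 + 8·8.0656 = 109.2809.
Posterior precision = 1/σ₀² + n/σ² = 1/8.0656 + 8/44.7561 = (σ² + n·σ₀²)/(σ₀²σ²) = 109.2809/(8.0656·44.7561); posterior variance σₙ² = σ₀²σ²/(σ² + n·σ₀²) = 8.0656·44.7561/109.2809 = 3.303274.
Predictive variance for one new observation = σₙ² + σ² = 8.0656·44.7561/109.2809 + 44.7561 = σ²·(σ₀² + 109.2809)/109.2809 = 44.7561·117.3465/109.2809 = 48.059374; SD = √(44.7561·117.3465/109.2809) = 6.9325.

6.9325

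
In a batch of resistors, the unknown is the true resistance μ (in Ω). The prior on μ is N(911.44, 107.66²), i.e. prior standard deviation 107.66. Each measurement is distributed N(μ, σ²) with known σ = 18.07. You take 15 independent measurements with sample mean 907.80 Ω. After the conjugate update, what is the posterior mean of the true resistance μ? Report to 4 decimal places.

For Normal data with known variance σ², a Normal(μ₀, σ₀²) prior on μ is conjugate. Posterior precision = 1/σ₀² + n/σ²; posterior mean is the precision-weighted average of μ₀ and x̄.
n·x̄ = 15·907.80 = 13617.
σ₀² = 107.66² = 11590.6756, σ² = 18.07² = 326.5249; σ² + n·σ₀² = 326.5249 + 15·11590.6756 = 174186.6589.
Posterior mean = (μ₀/σ₀² + n·x̄/σ²)/(1/σ₀² + n/σ²) = (σ²·μ₀ + σ₀²·n·x̄)/(σ² + n·σ₀²) = (326.5249·911.44 + 11590.6756·13617)/174186.6589 = 158127837.500056/174186.6589 = 907.8068.

907.8068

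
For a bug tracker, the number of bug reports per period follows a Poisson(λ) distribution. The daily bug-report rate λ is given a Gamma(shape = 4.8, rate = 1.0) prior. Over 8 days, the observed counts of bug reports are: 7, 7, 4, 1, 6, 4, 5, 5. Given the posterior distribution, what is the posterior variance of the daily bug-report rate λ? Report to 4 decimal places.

With a Gamma(shape α, rate β) prior, the Poisson likelihood is conjugate: the posterior is Gamma(α + ΣXᵢ, β + n).
Sum of counts S = 39 over n = 8 days.
Posterior: Gamma(α+S, β+n) = Gamma(4.8+39, 1.0+8) = Gamma(43.8, 9.0).
Var = α/β² = 43.8/9.0² = 0.5407.

0.5407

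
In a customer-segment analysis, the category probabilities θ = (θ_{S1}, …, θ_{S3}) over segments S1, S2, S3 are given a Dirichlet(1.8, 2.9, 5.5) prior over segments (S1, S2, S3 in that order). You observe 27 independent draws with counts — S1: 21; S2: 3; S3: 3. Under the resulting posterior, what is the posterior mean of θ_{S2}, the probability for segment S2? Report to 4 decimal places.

0.1586

The Dirichlet prior is conjugate to the Multinomial likelihood: each posterior αⱼ = prior αⱼ + observed count nⱼ.
Posterior concentration: (22.8, 5.9, 8.5), total = 37.2.
E[θ_{S2}|data] = α_{S2}/Σα = 5.9/37.2 = 0.1586.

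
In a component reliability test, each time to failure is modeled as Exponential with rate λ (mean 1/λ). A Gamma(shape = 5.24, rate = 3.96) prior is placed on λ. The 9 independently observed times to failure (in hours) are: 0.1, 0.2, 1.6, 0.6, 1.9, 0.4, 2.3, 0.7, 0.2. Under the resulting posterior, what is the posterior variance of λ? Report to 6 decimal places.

With a Gamma(shape α, rate β) prior on the exponential rate λ, the posterior after n observations with total T = Σxᵢ is Gamma(α+n, β+T).
Sum of observations T = 8.0 hours; n = 9.
Posterior: Gamma(5.24+9, 3.96+8.0) = Gamma(14.24, 11.96).
Var = α/β² = 0.099551.

0.099551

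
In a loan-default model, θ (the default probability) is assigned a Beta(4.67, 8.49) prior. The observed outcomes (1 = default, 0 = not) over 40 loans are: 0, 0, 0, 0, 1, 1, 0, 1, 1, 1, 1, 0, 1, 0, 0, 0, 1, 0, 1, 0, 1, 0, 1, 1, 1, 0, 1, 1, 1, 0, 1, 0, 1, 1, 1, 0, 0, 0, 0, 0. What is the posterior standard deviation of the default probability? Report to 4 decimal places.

0.0678

The Beta prior is conjugate to a Binomial/Bernoulli likelihood; the update adds successes to α and failures to β.
Posterior: Beta(α+k, β+n−k) = Beta(4.67+20, 8.49+20) = Beta(24.67, 28.49).
Var = αβ/((α+β)²(α+β+1)) = 24.67·28.49/(53.16²·54.16) = 0.00459212; SD = √0.00459212 = 0.0678.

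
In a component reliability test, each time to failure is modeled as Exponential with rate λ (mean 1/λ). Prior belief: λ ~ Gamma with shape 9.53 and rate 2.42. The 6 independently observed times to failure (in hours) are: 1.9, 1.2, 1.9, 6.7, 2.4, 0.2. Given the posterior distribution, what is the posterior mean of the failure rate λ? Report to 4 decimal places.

0.9288

With a Gamma(shape α, rate β) prior on the exponential rate λ, the posterior after n observations with total T = Σxᵢ is Gamma(α+n, β+T).
Sum of observations T = 14.3 hours; n = 6.
Posterior: Gamma(9.53+6, 2.42+14.3) = Gamma(15.53, 16.72).
Posterior mean of λ = α/β = 15.53/16.72 = 0.9288.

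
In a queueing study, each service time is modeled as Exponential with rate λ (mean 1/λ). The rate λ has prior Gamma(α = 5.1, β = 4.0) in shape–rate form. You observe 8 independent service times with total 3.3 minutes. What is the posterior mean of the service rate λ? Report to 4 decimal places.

1.7945

With a Gamma(shape α, rate β) prior on the exponential rate λ, the posterior after n observations with total T = Σxᵢ is Gamma(α+n, β+T).
Posterior: Gamma(5.1+8, 4.0+3.3) = Gamma(13.1, 7.3).
Posterior mean of λ = α/β = 13.1/7.3 = 1.7945.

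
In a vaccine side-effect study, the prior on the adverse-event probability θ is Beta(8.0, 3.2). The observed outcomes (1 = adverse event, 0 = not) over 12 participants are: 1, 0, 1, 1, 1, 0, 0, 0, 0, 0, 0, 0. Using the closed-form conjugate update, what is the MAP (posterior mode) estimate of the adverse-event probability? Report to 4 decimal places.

The Beta prior is conjugate to a Binomial/Bernoulli likelihood; the update adds successes to α and failures to β.
Posterior: Beta(α+k, β+n−k) = Beta(8.0+4, 3.2+8) = Beta(12.0, 11.2).
Mode of Beta(a,b) for a,b>1 is (a−1)/(a+b−2) = 11.0/21.2 = 0.5189.

0.5189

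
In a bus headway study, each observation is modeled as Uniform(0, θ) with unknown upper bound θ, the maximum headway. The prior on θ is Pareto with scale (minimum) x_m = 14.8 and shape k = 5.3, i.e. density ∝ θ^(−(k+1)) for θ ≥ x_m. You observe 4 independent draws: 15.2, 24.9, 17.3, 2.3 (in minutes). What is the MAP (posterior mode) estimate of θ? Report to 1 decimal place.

24.9

A Pareto(scale x_m, shape k) prior on the upper bound θ of Uniform(0, θ) is conjugate: posterior is Pareto(max(x_m, max xᵢ), k + n).
Sample maximum = 24.9; prior scale x_m = 14.8 → posterior scale = max = 24.9.
Posterior shape = 5.3 + 4 = 9.3.
The Pareto density is decreasing on [x_m, ∞), so the mode is x_m = 24.9.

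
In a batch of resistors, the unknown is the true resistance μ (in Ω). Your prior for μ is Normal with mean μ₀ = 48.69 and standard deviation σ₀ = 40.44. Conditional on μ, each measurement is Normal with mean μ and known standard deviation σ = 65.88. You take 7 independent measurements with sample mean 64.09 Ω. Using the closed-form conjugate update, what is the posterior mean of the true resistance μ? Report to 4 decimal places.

For Normal data with known variance σ², a Normal(μ₀, σ₀²) prior on μ is conjugate. Posterior precision = 1/σ₀² + n/σ²; posterior mean is the precision-weighted average of μ₀ and x̄.
n·x̄ = 7·64.09 = 448.63.
σ₀² = 40.44² = 1635.3936, σ² = 65.88² = 4340.1744; σ² + n·σ₀² = 4340.1744 + 7·1635.3936 = 15787.9296.
Posterior mean = (μ₀/σ₀² + n·x̄/σ²)/(1/σ₀² + n/σ²) = (σ²·μ₀ + σ₀²·n·x̄)/(σ² + n·σ₀²) = (4340.1744·48.69 + 1635.3936·448.63)/15787.9296 = 945009.722304/15787.9296 = 59.8565.

59.8565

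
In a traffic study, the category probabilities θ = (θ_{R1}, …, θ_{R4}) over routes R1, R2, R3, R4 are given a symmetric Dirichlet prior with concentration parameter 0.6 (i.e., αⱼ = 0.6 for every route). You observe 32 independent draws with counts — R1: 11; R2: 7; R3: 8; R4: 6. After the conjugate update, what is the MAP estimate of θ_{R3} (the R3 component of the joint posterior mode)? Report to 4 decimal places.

0.2500

The Dirichlet prior is conjugate to the Multinomial likelihood: each posterior αⱼ = prior αⱼ + observed count nⱼ.
Posterior concentration: (11.6, 7.6, 8.6, 6.6), total = 34.4.
Joint mode component: (α_{R3}−1)/(Σα−K) = 7.6/30.4 = 0.2500.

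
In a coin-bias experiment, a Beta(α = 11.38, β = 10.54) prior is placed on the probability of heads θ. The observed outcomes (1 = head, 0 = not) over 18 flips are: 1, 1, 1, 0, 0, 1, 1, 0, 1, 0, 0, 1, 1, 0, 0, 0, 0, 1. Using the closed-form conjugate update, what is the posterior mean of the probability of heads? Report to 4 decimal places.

The Beta prior is conjugate to a Binomial/Bernoulli likelihood; the update adds successes to α and failures to β.
Posterior: Beta(α+k, β+n−k) = Beta(11.38+9, 10.54+9) = Beta(20.38, 19.54).
Posterior mean = α/(α+β) = 20.38/39.92 = 0.5105.

0.5105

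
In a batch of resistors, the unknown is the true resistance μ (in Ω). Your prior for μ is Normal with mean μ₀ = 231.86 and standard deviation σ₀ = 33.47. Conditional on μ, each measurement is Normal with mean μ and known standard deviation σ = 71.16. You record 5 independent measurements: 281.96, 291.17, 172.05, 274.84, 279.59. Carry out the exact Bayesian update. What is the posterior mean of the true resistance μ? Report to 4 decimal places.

246.5981

For Normal data with known variance σ², a Normal(μ₀, σ₀²) prior on μ is conjugate. Posterior precision = 1/σ₀² + n/σ²; posterior mean is the precision-weighted average of μ₀ and x̄.
Σxᵢ = 281.96 + 291.17 + 172.05 + 274.84 + 279.59 = 1299.61, so n·x̄ = 1299.61.
σ₀² = 33.47² = 1120.2409, σ² = 71.16² = 5063.7456; σ² + n·σ₀² = 5063.7456 + 5·1120.2409 = 10664.9501.
Posterior mean = (μ₀/σ₀² + n·x̄/σ²)/(1/σ₀² + n/σ²) = (σ²·μ₀ + σ₀²·n·x̄)/(σ² + n·σ₀²) = (5063.7456·231.86 + 1120.2409·1299.61)/10664.9501 = 2629956.330865/10664.9501 = 246.5981.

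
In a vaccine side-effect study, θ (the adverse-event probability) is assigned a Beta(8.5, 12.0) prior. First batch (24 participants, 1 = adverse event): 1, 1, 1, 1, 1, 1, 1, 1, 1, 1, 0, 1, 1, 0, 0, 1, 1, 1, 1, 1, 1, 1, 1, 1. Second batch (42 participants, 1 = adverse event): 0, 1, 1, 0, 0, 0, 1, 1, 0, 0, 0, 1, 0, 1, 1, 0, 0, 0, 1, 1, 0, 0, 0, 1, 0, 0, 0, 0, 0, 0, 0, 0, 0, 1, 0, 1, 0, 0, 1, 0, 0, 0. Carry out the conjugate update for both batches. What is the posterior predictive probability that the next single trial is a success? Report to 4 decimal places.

0.4913

The Beta prior is conjugate to a Binomial/Bernoulli likelihood; the update adds successes to α and failures to β.
After batch 1: Beta(8.5+21, 12.0+3) = Beta(29.5, 15.0).
After batch 2: Beta(29.5+13, 15.0+29) = Beta(42.5, 44.0).
For a single future Bernoulli trial, P(success | data) = α/(α+β) = 0.4913.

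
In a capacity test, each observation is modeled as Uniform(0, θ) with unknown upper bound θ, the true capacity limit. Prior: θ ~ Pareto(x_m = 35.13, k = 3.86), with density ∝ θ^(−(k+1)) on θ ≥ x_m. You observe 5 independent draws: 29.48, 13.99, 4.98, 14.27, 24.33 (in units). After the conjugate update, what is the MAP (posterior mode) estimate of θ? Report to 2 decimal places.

35.13

A Pareto(scale x_m, shape k) prior on the upper bound θ of Uniform(0, θ) is conjugate: posterior is Pareto(max(x_m, max xᵢ), k + n).
Sample maximum = 29.48; prior scale x_m = 35.13 → posterior scale = max = 35.13.
Posterior shape = 3.86 + 5 = 8.86.
The Pareto density is decreasing on [x_m, ∞), so the mode is x_m = 35.13.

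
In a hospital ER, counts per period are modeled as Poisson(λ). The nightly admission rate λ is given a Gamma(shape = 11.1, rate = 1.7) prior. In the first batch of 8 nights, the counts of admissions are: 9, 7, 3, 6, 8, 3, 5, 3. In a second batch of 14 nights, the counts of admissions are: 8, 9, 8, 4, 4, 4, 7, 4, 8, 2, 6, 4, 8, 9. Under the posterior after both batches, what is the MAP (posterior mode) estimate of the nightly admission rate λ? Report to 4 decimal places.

With a Gamma(shape α, rate β) prior, the Poisson likelihood is conjugate: the posterior is Gamma(α + ΣXᵢ, β + n).
Batch 1: sum of counts S = 44 over n = 8 nights.
After batch 1: Gamma(α+S, β+n) = Gamma(11.1+44, 1.7+8) = Gamma(55.1, 9.7).
Batch 2: sum of counts S = 85 over n = 14 nights.
After batch 2: Gamma(α+S, β+n) = Gamma(55.1+85, 9.7+14) = Gamma(140.1, 23.7).
Mode of Gamma(α,β) for α≥1 is (α−1)/β = 139.1/23.7 = 5.8692.

5.8692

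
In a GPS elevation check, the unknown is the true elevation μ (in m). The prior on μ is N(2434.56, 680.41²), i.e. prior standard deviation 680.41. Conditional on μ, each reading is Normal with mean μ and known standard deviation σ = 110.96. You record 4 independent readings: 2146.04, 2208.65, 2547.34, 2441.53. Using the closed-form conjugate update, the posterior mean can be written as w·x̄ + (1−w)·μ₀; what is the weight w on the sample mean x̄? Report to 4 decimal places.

For Normal data with known variance σ², a Normal(μ₀, σ₀²) prior on μ is conjugate. Posterior precision = 1/σ₀² + n/σ²; posterior mean is the precision-weighted average of μ₀ and x̄.
σ₀² = 680.41² = 462957.7681, σ² = 110.96² = 12312.1216. Prior precision 1/σ₀² = 1/462957.7681; data precision n/σ² = 4/12312.1216.
w = (n/σ²)/(1/σ₀² + n/σ²) = n·σ₀²/(σ² + n·σ₀²) = 4·462957.7681/(12312.1216 + 4·462957.7681) = 1851831.0724/1864143.194 = 0.9934.

0.9934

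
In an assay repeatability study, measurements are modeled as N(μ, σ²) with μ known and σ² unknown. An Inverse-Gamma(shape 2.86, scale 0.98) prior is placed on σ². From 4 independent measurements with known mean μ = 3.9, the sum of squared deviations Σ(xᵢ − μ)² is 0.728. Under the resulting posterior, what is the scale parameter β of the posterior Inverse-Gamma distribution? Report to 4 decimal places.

1.3440

With known mean μ and an Inverse-Gamma(α, β) prior on σ², the Normal likelihood is conjugate: posterior is Inv-Gamma(α + n/2, β + Σ(xᵢ−μ)²/2).
Posterior: Inv-Gamma(2.86 + 4/2, 0.98 + 0.728/2) = Inv-Gamma(4.86, 1.3440).
Posterior β = 1.3440.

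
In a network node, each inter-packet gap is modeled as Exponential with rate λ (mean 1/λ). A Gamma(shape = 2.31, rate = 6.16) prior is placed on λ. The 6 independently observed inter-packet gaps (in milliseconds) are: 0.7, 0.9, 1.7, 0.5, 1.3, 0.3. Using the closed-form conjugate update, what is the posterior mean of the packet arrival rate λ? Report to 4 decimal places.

With a Gamma(shape α, rate β) prior on the exponential rate λ, the posterior after n observations with total T = Σxᵢ is Gamma(α+n, β+T).
Sum of observations T = 5.4 milliseconds; n = 6.
Posterior: Gamma(2.31+6, 6.16+5.4) = Gamma(8.31, 11.56).
Posterior mean of λ = α/β = 8.31/11.56 = 0.7189.

0.7189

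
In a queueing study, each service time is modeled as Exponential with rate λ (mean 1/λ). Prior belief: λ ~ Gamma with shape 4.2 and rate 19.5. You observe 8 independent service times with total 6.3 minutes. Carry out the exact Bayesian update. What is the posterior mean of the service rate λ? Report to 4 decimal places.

0.4729

With a Gamma(shape α, rate β) prior on the exponential rate λ, the posterior after n observations with total T = Σxᵢ is Gamma(α+n, β+T).
Posterior: Gamma(4.2+8, 19.5+6.3) = Gamma(12.2, 25.8).
Posterior mean of λ = α/β = 12.2/25.8 = 0.4729.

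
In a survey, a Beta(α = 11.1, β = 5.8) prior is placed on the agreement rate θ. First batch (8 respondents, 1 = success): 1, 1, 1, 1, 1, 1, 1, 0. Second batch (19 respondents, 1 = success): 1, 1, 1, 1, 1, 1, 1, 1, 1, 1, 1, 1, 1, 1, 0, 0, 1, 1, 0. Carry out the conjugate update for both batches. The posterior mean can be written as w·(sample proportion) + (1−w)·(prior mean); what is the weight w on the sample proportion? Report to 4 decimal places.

The Beta prior is conjugate to a Binomial/Bernoulli likelihood; the update adds successes to α and failures to β.
Total number of respondents: n = 8 + 19 = 27.
Posterior mean = (α₀+k)/(α₀+β₀+n) = [n/(α₀+β₀+n)]·(k/n) + [(α₀+β₀)/(α₀+β₀+n)]·α₀/(α₀+β₀), so only n and the prior enter the weight.
The weight on the data is w = n/(α₀+β₀+n) = 27/(11.1+5.8+27) = 27/43.9 = 0.6150.

0.6150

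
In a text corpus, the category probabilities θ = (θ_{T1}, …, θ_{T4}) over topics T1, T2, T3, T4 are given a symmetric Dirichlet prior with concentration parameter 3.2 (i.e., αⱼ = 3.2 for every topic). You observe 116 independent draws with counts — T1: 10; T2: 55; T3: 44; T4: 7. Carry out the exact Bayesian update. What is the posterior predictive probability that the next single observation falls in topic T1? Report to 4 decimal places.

The Dirichlet prior is conjugate to the Multinomial likelihood: each posterior αⱼ = prior αⱼ + observed count nⱼ.
Posterior concentration: (13.2, 58.2, 47.2, 10.2), total = 128.8.
P(next = T1 | data) = α_{T1}/Σα = 0.1025.

0.1025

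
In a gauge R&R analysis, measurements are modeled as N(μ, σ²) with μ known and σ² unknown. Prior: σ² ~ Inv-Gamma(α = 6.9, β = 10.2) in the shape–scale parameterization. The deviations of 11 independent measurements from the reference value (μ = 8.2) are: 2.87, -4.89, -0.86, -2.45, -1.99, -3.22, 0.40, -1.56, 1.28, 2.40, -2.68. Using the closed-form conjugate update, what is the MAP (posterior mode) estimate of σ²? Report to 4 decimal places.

With known mean μ and an Inverse-Gamma(α, β) prior on σ², the Normal likelihood is conjugate: posterior is Inv-Gamma(α + n/2, β + Σ(xᵢ−μ)²/2).
Σ(xᵢ−μ)² = (2.87)² + (-4.89)² + (-0.86)² + (-2.45)² + (-1.99)² + (-3.22)² + (0.40)² + (-1.56)² + (1.28)² + (2.40)² + (-2.68)² = 70.3940.
Posterior: Inv-Gamma(6.9 + 11/2, 10.2 + 70.3940/2) = Inv-Gamma(12.40, 45.39700).
Mode = β/(α+1) = 45.39700/13.40 = 3.3878.

3.3878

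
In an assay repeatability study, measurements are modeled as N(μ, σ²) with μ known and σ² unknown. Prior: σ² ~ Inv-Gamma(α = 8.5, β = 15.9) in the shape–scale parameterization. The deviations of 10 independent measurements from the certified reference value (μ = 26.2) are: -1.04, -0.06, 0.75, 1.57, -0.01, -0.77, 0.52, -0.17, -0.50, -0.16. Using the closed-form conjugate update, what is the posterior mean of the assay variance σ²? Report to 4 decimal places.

With known mean μ and an Inverse-Gamma(α, β) prior on σ², the Normal likelihood is conjugate: posterior is Inv-Gamma(α + n/2, β + Σ(xᵢ−μ)²/2).
Σ(xᵢ−μ)² = (-1.04)² + (-0.06)² + (0.75)² + (1.57)² + (-0.01)² + (-0.77)² + (0.52)² + (-0.17)² + (-0.50)² + (-0.16)² = 5.2805.
Posterior: Inv-Gamma(8.5 + 10/2, 15.9 + 5.2805/2) = Inv-Gamma(13.50, 18.54025).
E[σ²|data] = β/(α−1) = 18.54025/12.50 = 1.4832.

1.4832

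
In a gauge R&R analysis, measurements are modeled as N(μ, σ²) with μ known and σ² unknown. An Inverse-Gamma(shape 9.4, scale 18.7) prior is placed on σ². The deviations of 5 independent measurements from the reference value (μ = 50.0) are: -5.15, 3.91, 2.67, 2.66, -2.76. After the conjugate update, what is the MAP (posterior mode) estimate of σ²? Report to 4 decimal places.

3.9160

With known mean μ and an Inverse-Gamma(α, β) prior on σ², the Normal likelihood is conjugate: posterior is Inv-Gamma(α + n/2, β + Σ(xᵢ−μ)²/2).
Σ(xᵢ−μ)² = (-5.15)² + (3.91)² + (2.67)² + (2.66)² + (-2.76)² = 63.6327.
Posterior: Inv-Gamma(9.4 + 5/2, 18.7 + 63.6327/2) = Inv-Gamma(11.90, 50.51635).
Mode = β/(α+1) = 50.51635/12.90 = 3.9160.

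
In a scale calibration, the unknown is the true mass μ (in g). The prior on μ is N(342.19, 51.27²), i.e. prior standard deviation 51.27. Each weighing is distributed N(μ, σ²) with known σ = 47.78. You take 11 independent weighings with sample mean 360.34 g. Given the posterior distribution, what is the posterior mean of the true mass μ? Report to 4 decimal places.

For Normal data with known variance σ², a Normal(μ₀, σ₀²) prior on μ is conjugate. Posterior precision = 1/σ₀² + n/σ²; posterior mean is the precision-weighted average of μ₀ and x̄.
n·x̄ = 11·360.34 = 3963.74.
σ₀² = 51.27² = 2628.6129, σ² = 47.78² = 2282.9284; σ² + n·σ₀² = 2282.9284 + 11·2628.6129 = 31197.6703.
Posterior mean = (μ₀/σ₀² + n·x̄/σ²)/(1/σ₀² + n/σ²) = (σ²·μ₀ + σ₀²·n·x̄)/(σ² + n·σ₀²) = (2282.9284·342.19 + 2628.6129·3963.74)/31197.6703 = 11200333.365442/31197.6703 = 359.0119.

359.0119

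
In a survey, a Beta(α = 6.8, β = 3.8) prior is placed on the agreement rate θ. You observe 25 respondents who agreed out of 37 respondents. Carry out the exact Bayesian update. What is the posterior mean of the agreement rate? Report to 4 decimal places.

0.6681

The Beta prior is conjugate to a Binomial/Bernoulli likelihood; the update adds successes to α and failures to β.
Posterior: Beta(α+k, β+n−k) = Beta(6.8+25, 3.8+12) = Beta(31.8, 15.8).
Posterior mean = α/(α+β) = 31.8/47.6 = 0.6681.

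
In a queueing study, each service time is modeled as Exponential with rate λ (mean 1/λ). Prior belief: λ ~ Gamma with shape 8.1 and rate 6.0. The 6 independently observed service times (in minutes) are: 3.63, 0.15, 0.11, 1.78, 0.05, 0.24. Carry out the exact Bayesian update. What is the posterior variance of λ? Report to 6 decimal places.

0.098573

With a Gamma(shape α, rate β) prior on the exponential rate λ, the posterior after n observations with total T = Σxᵢ is Gamma(α+n, β+T).
Sum of observations T = 5.96 minutes; n = 6.
Posterior: Gamma(8.1+6, 6.0+5.96) = Gamma(14.1, 11.96).
Var = α/β² = 0.098573.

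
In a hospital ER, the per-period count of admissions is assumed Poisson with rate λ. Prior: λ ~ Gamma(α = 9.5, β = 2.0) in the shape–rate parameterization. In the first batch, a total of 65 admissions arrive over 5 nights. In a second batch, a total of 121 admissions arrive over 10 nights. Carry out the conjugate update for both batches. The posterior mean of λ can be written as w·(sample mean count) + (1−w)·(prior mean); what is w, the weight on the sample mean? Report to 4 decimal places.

With a Gamma(shape α, rate β) prior, the Poisson likelihood is conjugate: the posterior is Gamma(α + ΣXᵢ, β + n).
Total number of nights: n = 5 + 10 = 15.
Posterior mean = (α₀+S)/(β₀+n) = [n/(β₀+n)]·(S/n) + [β₀/(β₀+n)]·(α₀/β₀), so only n and β₀ enter the weight.
Weight on data w = n/(β₀+n) = 15/(2.0+15) = 15/17.0 = 0.8824.

0.8824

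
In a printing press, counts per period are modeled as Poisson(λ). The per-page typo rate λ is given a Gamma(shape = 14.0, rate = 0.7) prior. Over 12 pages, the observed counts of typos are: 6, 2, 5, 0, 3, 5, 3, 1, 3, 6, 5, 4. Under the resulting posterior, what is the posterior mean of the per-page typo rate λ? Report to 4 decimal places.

4.4882

With a Gamma(shape α, rate β) prior, the Poisson likelihood is conjugate: the posterior is Gamma(α + ΣXᵢ, β + n).
Sum of counts S = 43 over n = 12 pages.
Posterior: Gamma(α+S, β+n) = Gamma(14.0+43, 0.7+12) = Gamma(57.0, 12.7).
Posterior mean = α/β = 57.0/12.7 = 4.4882.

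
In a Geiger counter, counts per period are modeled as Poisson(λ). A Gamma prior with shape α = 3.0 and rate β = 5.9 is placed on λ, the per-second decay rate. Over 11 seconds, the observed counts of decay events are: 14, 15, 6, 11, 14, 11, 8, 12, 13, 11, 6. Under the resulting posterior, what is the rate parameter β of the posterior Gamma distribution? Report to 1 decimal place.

With a Gamma(shape α, rate β) prior, the Poisson likelihood is conjugate: the posterior is Gamma(α + ΣXᵢ, β + n).
Sum of counts S = 121 over n = 11 seconds.
Posterior: Gamma(α+S, β+n) = Gamma(3.0+121, 5.9+11) = Gamma(124.0, 16.9).
Posterior β = 16.9.

16.9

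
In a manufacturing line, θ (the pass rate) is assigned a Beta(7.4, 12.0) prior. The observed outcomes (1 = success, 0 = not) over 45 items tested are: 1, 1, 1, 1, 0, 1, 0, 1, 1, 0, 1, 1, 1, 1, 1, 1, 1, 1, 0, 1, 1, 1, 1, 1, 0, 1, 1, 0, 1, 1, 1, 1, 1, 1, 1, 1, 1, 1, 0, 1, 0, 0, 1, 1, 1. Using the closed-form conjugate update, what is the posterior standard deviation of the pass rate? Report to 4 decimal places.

The Beta prior is conjugate to a Binomial/Bernoulli likelihood; the update adds successes to α and failures to β.
Posterior: Beta(α+k, β+n−k) = Beta(7.4+36, 12.0+9) = Beta(43.4, 21.0).
Var = αβ/((α+β)²(α+β+1)) = 43.4·21.0/(64.4²·65.4) = 0.00336016; SD = √0.00336016 = 0.0580.

0.0580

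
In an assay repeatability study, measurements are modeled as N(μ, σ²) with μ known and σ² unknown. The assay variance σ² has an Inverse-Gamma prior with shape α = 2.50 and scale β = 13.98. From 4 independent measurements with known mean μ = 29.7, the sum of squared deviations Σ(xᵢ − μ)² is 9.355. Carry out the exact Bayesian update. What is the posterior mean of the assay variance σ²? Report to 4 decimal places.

With known mean μ and an Inverse-Gamma(α, β) prior on σ², the Normal likelihood is conjugate: posterior is Inv-Gamma(α + n/2, β + Σ(xᵢ−μ)²/2).
Posterior: Inv-Gamma(2.50 + 4/2, 13.98 + 9.355/2) = Inv-Gamma(4.50, 18.6575).
E[σ²|data] = β/(α−1) = 18.6575/3.50 = 5.3307.

5.3307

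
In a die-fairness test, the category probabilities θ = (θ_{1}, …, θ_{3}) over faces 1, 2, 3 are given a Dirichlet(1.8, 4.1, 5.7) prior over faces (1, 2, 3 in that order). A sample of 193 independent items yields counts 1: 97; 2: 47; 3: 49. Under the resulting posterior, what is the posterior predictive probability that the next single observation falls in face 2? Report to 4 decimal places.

0.2498

The Dirichlet prior is conjugate to the Multinomial likelihood: each posterior αⱼ = prior αⱼ + observed count nⱼ.
Posterior concentration: (98.8, 51.1, 54.7), total = 204.6.
P(next = 2 | data) = α_{2}/Σα = 0.2498.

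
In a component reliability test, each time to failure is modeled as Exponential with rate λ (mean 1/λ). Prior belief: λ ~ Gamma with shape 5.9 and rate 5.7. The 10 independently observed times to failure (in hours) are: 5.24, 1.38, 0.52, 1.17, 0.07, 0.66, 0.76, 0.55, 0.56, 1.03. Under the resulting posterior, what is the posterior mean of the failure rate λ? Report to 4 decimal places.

0.9014

With a Gamma(shape α, rate β) prior on the exponential rate λ, the posterior after n observations with total T = Σxᵢ is Gamma(α+n, β+T).
Sum of observations T = 11.94 hours; n = 10.
Posterior: Gamma(5.9+10, 5.7+11.94) = Gamma(15.9, 17.64).
Posterior mean of λ = α/β = 15.9/17.64 = 0.9014.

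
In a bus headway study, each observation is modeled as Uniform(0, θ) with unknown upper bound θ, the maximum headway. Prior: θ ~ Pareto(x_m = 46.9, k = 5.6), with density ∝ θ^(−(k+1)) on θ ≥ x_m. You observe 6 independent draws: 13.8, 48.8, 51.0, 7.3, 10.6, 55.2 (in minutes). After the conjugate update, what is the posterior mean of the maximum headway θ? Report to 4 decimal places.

60.4075

A Pareto(scale x_m, shape k) prior on the upper bound θ of Uniform(0, θ) is conjugate: posterior is Pareto(max(x_m, max xᵢ), k + n).
Sample maximum = 55.2; prior scale x_m = 46.9 → posterior scale = max = 55.2.
Posterior shape = 5.6 + 6 = 11.6.
E[θ|data] = k·x_m/(k−1) = 11.6·55.2/10.6 = 60.4075.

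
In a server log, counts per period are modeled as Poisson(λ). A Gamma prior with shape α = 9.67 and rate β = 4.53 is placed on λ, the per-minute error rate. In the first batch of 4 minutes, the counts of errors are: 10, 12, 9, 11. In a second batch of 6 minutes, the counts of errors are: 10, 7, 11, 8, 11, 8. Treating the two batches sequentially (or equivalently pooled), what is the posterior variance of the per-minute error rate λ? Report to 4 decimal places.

With a Gamma(shape α, rate β) prior, the Poisson likelihood is conjugate: the posterior is Gamma(α + ΣXᵢ, β + n).
Batch 1: sum of counts S = 42 over n = 4 minutes.
After batch 1: Gamma(α+S, β+n) = Gamma(9.67+42, 4.53+4) = Gamma(51.67, 8.53).
Batch 2: sum of counts S = 55 over n = 6 minutes.
After batch 2: Gamma(α+S, β+n) = Gamma(51.67+55, 8.53+6) = Gamma(106.67, 14.53).
Var = α/β² = 106.67/14.53² = 0.5053.

0.5053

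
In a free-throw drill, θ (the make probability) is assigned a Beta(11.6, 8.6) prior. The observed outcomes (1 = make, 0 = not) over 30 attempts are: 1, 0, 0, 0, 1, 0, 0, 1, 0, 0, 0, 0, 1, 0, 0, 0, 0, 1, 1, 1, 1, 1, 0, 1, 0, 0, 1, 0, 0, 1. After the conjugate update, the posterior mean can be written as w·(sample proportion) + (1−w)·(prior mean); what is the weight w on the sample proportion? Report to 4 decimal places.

0.5976

The Beta prior is conjugate to a Binomial/Bernoulli likelihood; the update adds successes to α and failures to β.
Posterior mean = (α₀+k)/(α₀+β₀+n) = [n/(α₀+β₀+n)]·(k/n) + [(α₀+β₀)/(α₀+β₀+n)]·α₀/(α₀+β₀), so only n and the prior enter the weight.
The weight on the data is w = n/(α₀+β₀+n) = 30/(11.6+8.6+30) = 30/50.2 = 0.5976.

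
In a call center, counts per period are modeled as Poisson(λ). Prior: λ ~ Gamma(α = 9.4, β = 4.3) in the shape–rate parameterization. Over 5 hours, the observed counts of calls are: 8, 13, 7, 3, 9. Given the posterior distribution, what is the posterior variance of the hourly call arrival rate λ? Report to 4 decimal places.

0.5712

With a Gamma(shape α, rate β) prior, the Poisson likelihood is conjugate: the posterior is Gamma(α + ΣXᵢ, β + n).
Sum of counts S = 40 over n = 5 hours.
Posterior: Gamma(α+S, β+n) = Gamma(9.4+40, 4.3+5) = Gamma(49.4, 9.3).
Var = α/β² = 49.4/9.3² = 0.5712.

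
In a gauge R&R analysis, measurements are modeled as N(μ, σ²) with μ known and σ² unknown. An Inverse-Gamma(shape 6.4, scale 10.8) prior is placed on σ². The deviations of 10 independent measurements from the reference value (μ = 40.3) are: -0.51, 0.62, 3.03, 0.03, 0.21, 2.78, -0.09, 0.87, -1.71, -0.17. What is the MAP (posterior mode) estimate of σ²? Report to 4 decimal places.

1.7305

With known mean μ and an Inverse-Gamma(α, β) prior on σ², the Normal likelihood is conjugate: posterior is Inv-Gamma(α + n/2, β + Σ(xᵢ−μ)²/2).
Σ(xᵢ−μ)² = (-0.51)² + (0.62)² + (3.03)² + (0.03)² + (0.21)² + (2.78)² + (-0.09)² + (0.87)² + (-1.71)² + (-0.17)² = 21.3168.
Posterior: Inv-Gamma(6.4 + 10/2, 10.8 + 21.3168/2) = Inv-Gamma(11.40, 21.45840).
Mode = β/(α+1) = 21.45840/12.40 = 1.7305.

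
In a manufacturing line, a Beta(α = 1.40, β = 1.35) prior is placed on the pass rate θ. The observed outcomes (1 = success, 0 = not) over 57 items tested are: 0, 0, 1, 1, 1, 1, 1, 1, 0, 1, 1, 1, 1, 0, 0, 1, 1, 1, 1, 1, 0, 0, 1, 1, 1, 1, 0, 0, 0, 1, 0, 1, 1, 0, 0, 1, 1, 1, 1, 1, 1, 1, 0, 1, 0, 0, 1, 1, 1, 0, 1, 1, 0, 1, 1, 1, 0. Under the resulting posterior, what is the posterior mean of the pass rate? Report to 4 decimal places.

0.6594

The Beta prior is conjugate to a Binomial/Bernoulli likelihood; the update adds successes to α and failures to β.
Posterior: Beta(α+k, β+n−k) = Beta(1.40+38, 1.35+19) = Beta(39.40, 20.35).
Posterior mean = α/(α+β) = 39.40/59.75 = 0.6594.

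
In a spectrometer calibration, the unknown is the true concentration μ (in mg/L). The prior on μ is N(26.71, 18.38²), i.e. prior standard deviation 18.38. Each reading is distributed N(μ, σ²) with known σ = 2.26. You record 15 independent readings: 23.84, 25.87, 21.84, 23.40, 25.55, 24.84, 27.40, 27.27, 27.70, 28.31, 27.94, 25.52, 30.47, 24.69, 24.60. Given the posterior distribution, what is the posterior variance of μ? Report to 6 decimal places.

For Normal data with known variance σ², a Normal(μ₀, σ₀²) prior on μ is conjugate. Posterior precision = 1/σ₀² + n/σ²; posterior mean is the precision-weighted average of μ₀ and x̄.
σ₀² = 18.38² = 337.8244, σ² = 2.26² = 5.1076; σ² + n·σ₀² = 5.1076 + 15·337.8244 = 5072.4736.
Posterior precision = 1/σ₀² + n/σ² = 1/337.8244 + 15/5.1076 = (σ² + n·σ₀²)/(σ₀²σ²) = 5072.4736/(337.8244·5.1076); posterior variance σₙ² = σ₀²σ²/(σ² + n·σ₀²) = 337.8244·5.1076/5072.4736 = 0.340164.

0.340164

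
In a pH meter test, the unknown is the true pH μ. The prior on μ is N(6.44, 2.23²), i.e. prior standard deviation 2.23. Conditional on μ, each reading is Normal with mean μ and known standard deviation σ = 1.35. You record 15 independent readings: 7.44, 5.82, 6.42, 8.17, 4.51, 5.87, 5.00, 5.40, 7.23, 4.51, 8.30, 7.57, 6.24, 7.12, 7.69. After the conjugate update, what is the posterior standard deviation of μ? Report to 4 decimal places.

For Normal data with known variance σ², a Normal(μ₀, σ₀²) prior on μ is conjugate. Posterior precision = 1/σ₀² + n/σ²; posterior mean is the precision-weighted average of μ₀ and x̄.
σ₀² = 2.23² = 4.9729, σ² = 1.35² = 1.8225; σ² + n·σ₀² = 1.8225 + 15·4.9729 = 76.416.
Posterior precision = 1/σ₀² + n/σ² = 1/4.9729 + 15/1.8225 = (σ² + n·σ₀²)/(σ₀²σ²) = 76.416/(4.9729·1.8225); posterior variance σₙ² = σ₀²σ²/(σ² + n·σ₀²) = 4.9729·1.8225/76.416 = 0.118602.
Posterior SD = √σₙ² = √(4.9729·1.8225/76.416) = 0.3444.

0.3444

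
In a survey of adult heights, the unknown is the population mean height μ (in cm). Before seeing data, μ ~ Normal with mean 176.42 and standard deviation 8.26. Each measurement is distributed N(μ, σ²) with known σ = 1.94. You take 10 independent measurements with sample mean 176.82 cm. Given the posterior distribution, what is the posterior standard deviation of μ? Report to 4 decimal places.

0.6118

For Normal data with known variance σ², a Normal(μ₀, σ₀²) prior on μ is conjugate. Posterior precision = 1/σ₀² + n/σ²; posterior mean is the precision-weighted average of μ₀ and x̄.
σ₀² = 8.26² = 68.2276, σ² = 1.94² = 3.7636; σ² + n·σ₀² = 3.7636 + 10·68.2276 = 686.0396.
Posterior precision = 1/σ₀² + n/σ² = 1/68.2276 + 10/3.7636 = (σ² + n·σ₀²)/(σ₀²σ²) = 686.0396/(68.2276·3.7636); posterior variance σₙ² = σ₀²σ²/(σ² + n·σ₀²) = 68.2276·3.7636/686.0396 = 0.374295.
Posterior SD = √σₙ² = √(68.2276·3.7636/686.0396) = 0.6118.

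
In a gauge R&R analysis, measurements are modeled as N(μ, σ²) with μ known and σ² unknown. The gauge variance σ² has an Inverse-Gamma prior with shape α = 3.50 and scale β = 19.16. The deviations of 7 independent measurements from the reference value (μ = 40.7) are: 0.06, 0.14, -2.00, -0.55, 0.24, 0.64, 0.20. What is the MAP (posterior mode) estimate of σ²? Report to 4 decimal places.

With known mean μ and an Inverse-Gamma(α, β) prior on σ², the Normal likelihood is conjugate: posterior is Inv-Gamma(α + n/2, β + Σ(xᵢ−μ)²/2).
Σ(xᵢ−μ)² = (0.06)² + (0.14)² + (-2.00)² + (-0.55)² + (0.24)² + (0.64)² + (0.20)² = 4.8329.
Posterior: Inv-Gamma(3.50 + 7/2, 19.16 + 4.8329/2) = Inv-Gamma(7.00, 21.57645).
Mode = β/(α+1) = 21.57645/8.00 = 2.6971.

2.6971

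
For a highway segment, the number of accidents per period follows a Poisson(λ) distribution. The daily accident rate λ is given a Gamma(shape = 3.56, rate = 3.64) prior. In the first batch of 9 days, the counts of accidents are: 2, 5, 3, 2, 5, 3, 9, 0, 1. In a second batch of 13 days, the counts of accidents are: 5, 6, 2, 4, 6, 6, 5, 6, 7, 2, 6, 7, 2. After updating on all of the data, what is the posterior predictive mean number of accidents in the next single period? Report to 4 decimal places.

3.8050

With a Gamma(shape α, rate β) prior, the Poisson likelihood is conjugate: the posterior is Gamma(α + ΣXᵢ, β + n).
Batch 1: sum of counts S = 30 over n = 9 days.
After batch 1: Gamma(α+S, β+n) = Gamma(3.56+30, 3.64+9) = Gamma(33.56, 12.64).
Batch 2: sum of counts S = 64 over n = 13 days.
After batch 2: Gamma(α+S, β+n) = Gamma(33.56+64, 12.64+13) = Gamma(97.56, 25.64).
The predictive distribution for one future period is NegBinom with mean α/β = 3.8050.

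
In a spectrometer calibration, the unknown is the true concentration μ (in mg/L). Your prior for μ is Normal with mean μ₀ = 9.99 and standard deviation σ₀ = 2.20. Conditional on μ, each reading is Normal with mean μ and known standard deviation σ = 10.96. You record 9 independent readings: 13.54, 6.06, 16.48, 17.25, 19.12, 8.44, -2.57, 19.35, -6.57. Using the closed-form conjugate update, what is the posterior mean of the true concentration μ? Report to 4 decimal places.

For Normal data with known variance σ², a Normal(μ₀, σ₀²) prior on μ is conjugate. Posterior precision = 1/σ₀² + n/σ²; posterior mean is the precision-weighted average of μ₀ and x̄.
Σxᵢ = 13.54 + 6.06 + 16.48 + 17.25 + 19.12 + 8.44 + (-2.57) + 19.35 + (-6.57) = 91.1, so n·x̄ = 91.1.
σ₀² = 2.20² = 4.84, σ² = 10.96² = 120.1216; σ² + n·σ₀² = 120.1216 + 9·4.84 = 163.6816.
Posterior mean = (μ₀/σ₀² + n·x̄/σ²)/(1/σ₀² + n/σ²) = (σ²·μ₀ + σ₀²·n·x̄)/(σ² + n·σ₀²) = (120.1216·9.99 + 4.84·91.1)/163.6816 = 1640.938784/163.6816 = 10.0252.

10.0252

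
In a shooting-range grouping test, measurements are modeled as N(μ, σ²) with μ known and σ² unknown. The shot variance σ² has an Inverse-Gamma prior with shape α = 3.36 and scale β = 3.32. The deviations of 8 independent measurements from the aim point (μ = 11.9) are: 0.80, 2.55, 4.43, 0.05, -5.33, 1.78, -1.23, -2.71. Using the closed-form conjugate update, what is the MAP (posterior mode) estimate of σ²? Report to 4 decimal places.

4.4165

With known mean μ and an Inverse-Gamma(α, β) prior on σ², the Normal likelihood is conjugate: posterior is Inv-Gamma(α + n/2, β + Σ(xᵢ−μ)²/2).
Σ(xᵢ−μ)² = (0.80)² + (2.55)² + (4.43)² + (0.05)² + (-5.33)² + (1.78)² + (-1.23)² + (-2.71)² = 67.2042.
Posterior: Inv-Gamma(3.36 + 8/2, 3.32 + 67.2042/2) = Inv-Gamma(7.36, 36.92210).
Mode = β/(α+1) = 36.92210/8.36 = 4.4165.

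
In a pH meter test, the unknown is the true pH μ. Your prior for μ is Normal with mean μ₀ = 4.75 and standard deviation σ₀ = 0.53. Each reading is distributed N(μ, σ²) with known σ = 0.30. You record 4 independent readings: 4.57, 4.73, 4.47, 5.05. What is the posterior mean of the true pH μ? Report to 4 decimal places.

For Normal data with known variance σ², a Normal(μ₀, σ₀²) prior on μ is conjugate. Posterior precision = 1/σ₀² + n/σ²; posterior mean is the precision-weighted average of μ₀ and x̄.
Σxᵢ = 4.57 + 4.73 + 4.47 + 5.05 = 18.82, so n·x̄ = 18.82.
σ₀² = 0.53² = 0.2809, σ² = 0.30² = 0.09; σ² + n·σ₀² = 0.09 + 4·0.2809 = 1.2136.
Posterior mean = (μ₀/σ₀² + n·x̄/σ²)/(1/σ₀² + n/σ²) = (σ²·μ₀ + σ₀²·n·x̄)/(σ² + n·σ₀²) = (0.09·4.75 + 0.2809·18.82)/1.2136 = 5.714038/1.2136 = 4.7083.

4.7083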